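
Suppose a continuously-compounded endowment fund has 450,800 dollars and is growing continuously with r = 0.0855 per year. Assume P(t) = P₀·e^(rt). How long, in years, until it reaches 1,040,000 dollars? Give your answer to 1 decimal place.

t ≈ 9.8 years

1040000 = 450800 · e^(0.0855·t)
t = ln(1040000/450800) / 0.0855 = ln(2.30701) / 0.0855 = 0.83595 / 0.0855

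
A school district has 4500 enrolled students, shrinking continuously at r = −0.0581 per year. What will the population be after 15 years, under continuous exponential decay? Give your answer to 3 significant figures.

P(15) = 4500 · e^(-0.0581·15) = 4500 · e^(-0.8715)
= 4500 · 0.41832 ≈ 1882.46

≈ 1,880 enrolled students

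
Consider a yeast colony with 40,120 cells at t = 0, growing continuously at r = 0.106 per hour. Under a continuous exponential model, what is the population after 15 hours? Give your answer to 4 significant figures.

≈ 196,700 cells

P(15) = 40120 · e^(0.106·15) = 40120 · e^(1.59)
= 40120 · 4.90375 ≈ 196738.41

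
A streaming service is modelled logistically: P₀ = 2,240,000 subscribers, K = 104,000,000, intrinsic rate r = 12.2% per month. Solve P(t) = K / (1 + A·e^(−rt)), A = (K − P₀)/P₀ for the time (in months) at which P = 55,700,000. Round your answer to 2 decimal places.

A = (104000000 − 2240000)/2240000 = 45.42857
55700000 = 104000000/(1 + 45.42857·e^(−0.122t)) → 1 + 45.42857·e^(−0.122t) = 1.86715
e^(−0.122t) = 0.019088 → t = ln(52.38864)/0.122 = 3.95869/0.122

t ≈ 32.45 months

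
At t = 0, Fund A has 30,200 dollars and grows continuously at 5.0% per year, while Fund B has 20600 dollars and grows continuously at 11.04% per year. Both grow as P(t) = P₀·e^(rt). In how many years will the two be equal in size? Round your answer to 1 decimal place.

30200·e^(0.05t) = 20600·e^(0.1104t)
30200/20600 = e^((0.1104 − 0.05)t) → ln(1.46602) = 0.0604·t
t = 0.38255 / 0.0604

t ≈ 6.3 years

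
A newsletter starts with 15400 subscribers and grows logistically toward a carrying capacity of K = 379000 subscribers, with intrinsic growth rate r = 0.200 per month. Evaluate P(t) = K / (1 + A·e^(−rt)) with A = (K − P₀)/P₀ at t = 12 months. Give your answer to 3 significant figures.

A = (379000 − 15400)/15400 = 23.61039
P(12) = 379000 / (1 + 23.61039·e^(−0.2·12)) = 379000 / (1 + 23.61039·0.090718)
= 379000 / 3.14189 ≈ 120628.17

≈ 121,000 subscribers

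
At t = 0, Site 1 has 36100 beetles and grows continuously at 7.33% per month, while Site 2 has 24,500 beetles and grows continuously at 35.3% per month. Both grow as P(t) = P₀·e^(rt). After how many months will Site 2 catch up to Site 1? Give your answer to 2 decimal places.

36100·e^(0.0733t) = 24500·e^(0.353t)
36100/24500 = e^((0.353 − 0.0733)t) → ln(1.47347) = 0.2797·t
t = 0.38762 / 0.2797

t ≈ 1.39 months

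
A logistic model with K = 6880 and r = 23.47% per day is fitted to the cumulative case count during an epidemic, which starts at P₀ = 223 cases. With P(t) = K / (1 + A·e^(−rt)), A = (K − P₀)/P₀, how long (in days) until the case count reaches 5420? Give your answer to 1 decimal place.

A = (6880 − 223)/223 = 29.85202
5420 = 6880/(1 + 29.85202·e^(−0.2347t)) → 1 + 29.85202·e^(−0.2347t) = 1.26937
e^(−0.2347t) = 0.009024 → t = ln(110.8205)/0.2347 = 4.70791/0.2347

t ≈ 20.1 days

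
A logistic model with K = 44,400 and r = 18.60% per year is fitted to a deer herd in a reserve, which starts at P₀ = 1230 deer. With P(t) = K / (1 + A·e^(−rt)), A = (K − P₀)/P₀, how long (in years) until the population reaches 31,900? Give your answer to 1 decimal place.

A = (44400 − 1230)/1230 = 35.09756
31900 = 44400/(1 + 35.09756·e^(−0.186t)) → 1 + 35.09756·e^(−0.186t) = 1.39185
e^(−0.186t) = 0.011165 → t = ln(89.56898)/0.186 = 4.49501/0.186

t ≈ 24.2 years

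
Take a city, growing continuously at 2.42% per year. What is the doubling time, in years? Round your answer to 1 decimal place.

doubling time ≈ 28.6 years

doubling time = ln(2) / |r| = 0.69315 / 0.0242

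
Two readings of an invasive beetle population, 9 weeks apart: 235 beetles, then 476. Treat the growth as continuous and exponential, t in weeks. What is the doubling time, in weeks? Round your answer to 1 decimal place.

doubling time ≈ 8.8 weeks

r = ln(476/235) / 9 = ln(2.02553) / 9 ≈ 0.078426 per week
doubling time = ln 2 / |r| = 0.69315 / 0.078426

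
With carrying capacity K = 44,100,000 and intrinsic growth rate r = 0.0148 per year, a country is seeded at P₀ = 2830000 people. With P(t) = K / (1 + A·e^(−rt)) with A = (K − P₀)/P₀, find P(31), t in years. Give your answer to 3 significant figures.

A = (44100000 − 2830000)/2830000 = 14.58304
P(31) = 44100000 / (1 + 14.58304·e^(−0.0148·31)) = 44100000 / (1 + 14.58304·0.632042)
= 44100000 / 10.21709 ≈ 4316298.42

≈ 4,320,000 people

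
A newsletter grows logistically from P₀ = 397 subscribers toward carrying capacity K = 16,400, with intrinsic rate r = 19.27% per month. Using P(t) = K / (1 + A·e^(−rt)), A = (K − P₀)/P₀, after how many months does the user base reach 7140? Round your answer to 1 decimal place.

t ≈ 17.8 months

A = (16400 − 397)/397 = 40.30982
7140 = 16400/(1 + 40.30982·e^(−0.1927t)) → 1 + 40.30982·e^(−0.1927t) = 2.29692
e^(−0.1927t) = 0.032174 → t = ln(31.08122)/0.1927 = 3.4366/0.1927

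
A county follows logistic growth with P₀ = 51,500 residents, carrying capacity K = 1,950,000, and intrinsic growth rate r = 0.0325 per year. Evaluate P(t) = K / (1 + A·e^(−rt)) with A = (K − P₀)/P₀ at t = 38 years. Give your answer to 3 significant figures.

A = (1950000 − 51500)/51500 = 36.86408
P(38) = 1950000 / (1 + 36.86408·e^(−0.0325·38)) = 1950000 / (1 + 36.86408·0.290835)
= 1950000 / 11.72136 ≈ 166363.01

≈ 166,000 residents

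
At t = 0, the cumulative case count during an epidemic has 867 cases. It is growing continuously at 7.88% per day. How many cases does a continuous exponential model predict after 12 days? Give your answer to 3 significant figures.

≈ 2,230 cases

P(12) = 867 · e^(0.0788·12) = 867 · e^(0.9456)
= 867 · 2.57436 ≈ 2231.97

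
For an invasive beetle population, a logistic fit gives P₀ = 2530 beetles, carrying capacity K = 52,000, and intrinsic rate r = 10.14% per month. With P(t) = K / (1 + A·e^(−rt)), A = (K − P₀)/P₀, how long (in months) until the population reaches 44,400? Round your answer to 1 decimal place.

t ≈ 46.7 months

A = (52000 − 2530)/2530 = 19.55336
44400 = 52000/(1 + 19.55336·e^(−0.1014t)) → 1 + 19.55336·e^(−0.1014t) = 1.17117
e^(−0.1014t) = 0.008754 → t = ln(114.23279)/0.1014 = 4.73824/0.1014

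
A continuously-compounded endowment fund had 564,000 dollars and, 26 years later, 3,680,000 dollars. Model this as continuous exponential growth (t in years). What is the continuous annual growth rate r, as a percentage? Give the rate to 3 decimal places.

3680000 = 564000 · e^(r·26)
e^(26r) = 3680000/564000 = 6.52482
r = ln(6.52482) / 26 = 1.87561 / 26

r ≈ 7.214% per year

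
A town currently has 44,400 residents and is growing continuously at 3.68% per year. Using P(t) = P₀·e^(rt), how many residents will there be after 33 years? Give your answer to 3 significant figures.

P(33) = 44400 · e^(0.0368·33) = 44400 · e^(1.2144)
= 44400 · 3.36827 ≈ 149551.3

≈ 150,000 residents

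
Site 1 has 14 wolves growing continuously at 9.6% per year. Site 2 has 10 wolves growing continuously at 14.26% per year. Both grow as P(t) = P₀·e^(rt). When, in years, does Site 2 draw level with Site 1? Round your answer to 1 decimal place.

14·e^(0.096t) = 10·e^(0.1426t)
14/10 = e^((0.1426 − 0.096)t) → ln(1.4) = 0.0466·t
t = 0.33647 / 0.0466

t ≈ 7.2 years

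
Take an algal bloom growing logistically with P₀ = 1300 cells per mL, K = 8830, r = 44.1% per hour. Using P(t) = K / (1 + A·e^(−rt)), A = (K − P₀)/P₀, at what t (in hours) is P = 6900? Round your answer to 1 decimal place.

A = (8830 − 1300)/1300 = 5.79231
6900 = 8830/(1 + 5.79231·e^(−0.441t)) → 1 + 5.79231·e^(−0.441t) = 1.27971
e^(−0.441t) = 0.04829 → t = ln(20.70825)/0.441 = 3.03053/0.441

t ≈ 6.9 hours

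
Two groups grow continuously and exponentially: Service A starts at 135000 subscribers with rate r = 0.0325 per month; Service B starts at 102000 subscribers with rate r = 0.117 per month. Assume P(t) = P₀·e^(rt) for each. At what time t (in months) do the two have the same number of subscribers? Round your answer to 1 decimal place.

t ≈ 3.3 months

135000·e^(0.0325t) = 102000·e^(0.117t)
135000/102000 = e^((0.117 − 0.0325)t) → ln(1.32353) = 0.0845·t
t = 0.2803 / 0.0845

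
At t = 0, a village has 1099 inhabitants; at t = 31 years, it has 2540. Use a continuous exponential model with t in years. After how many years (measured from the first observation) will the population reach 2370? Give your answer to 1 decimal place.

r = ln(2540/1099) / 31 ≈ 0.027025 per year
t = ln(2370/1099) / r = 0.76849 / 0.027025 ≈ 28.437

t ≈ 28.4 years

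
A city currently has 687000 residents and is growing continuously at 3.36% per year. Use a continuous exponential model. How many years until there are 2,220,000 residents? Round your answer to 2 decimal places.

t ≈ 34.91 years

2220000 = 687000 · e^(0.0336·t)
t = ln(2220000/687000) / 0.0336 = ln(3.23144) / 0.0336 = 1.17293 / 0.0336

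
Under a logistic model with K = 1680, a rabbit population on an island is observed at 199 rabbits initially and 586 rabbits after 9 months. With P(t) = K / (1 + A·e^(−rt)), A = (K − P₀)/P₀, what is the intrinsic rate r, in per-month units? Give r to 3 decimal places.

A = (1680 − 199)/199 = 7.44221
586 = 1680/(1 + 7.44221·e^(−r·9)) → e^(−9r) = (2.86689 − 1)/7.44221 = 0.250852
r = −ln(0.250852)/9 = 1.38289/9

r ≈ 0.154 per month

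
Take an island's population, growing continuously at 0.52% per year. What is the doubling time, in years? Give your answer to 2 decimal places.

doubling time = ln(2) / |r| = 0.69315 / 0.0052

doubling time ≈ 133.30 years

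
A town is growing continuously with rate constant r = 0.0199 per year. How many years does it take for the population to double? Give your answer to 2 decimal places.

doubling time ≈ 34.83 years

doubling time = ln(2) / |r| = 0.69315 / 0.0199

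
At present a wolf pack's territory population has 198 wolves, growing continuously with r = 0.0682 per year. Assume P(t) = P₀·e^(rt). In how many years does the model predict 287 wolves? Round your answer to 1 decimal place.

t ≈ 5.4 years

287 = 198 · e^(0.0682·t)
t = ln(287/198) / 0.0682 = ln(1.44949) / 0.0682 = 0.37122 / 0.0682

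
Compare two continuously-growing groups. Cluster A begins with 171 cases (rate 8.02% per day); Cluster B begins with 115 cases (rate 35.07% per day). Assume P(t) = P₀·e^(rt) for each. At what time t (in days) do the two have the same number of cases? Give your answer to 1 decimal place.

171·e^(0.0802t) = 115·e^(0.3507t)
171/115 = e^((0.3507 − 0.0802)t) → ln(1.48696) = 0.2705·t
t = 0.39673 / 0.2705

t ≈ 1.5 days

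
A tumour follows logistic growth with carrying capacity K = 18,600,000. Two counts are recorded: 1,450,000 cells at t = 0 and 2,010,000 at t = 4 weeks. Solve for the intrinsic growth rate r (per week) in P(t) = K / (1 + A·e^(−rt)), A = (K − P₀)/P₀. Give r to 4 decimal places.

r ≈ 0.0899 per week

A = (18600000 − 1450000)/1450000 = 11.82759
2010000 = 18600000/(1 + 11.82759·e^(−r·4)) → e^(−4r) = (9.25373 − 1)/11.82759 = 0.697837
r = −ln(0.697837)/4 = 0.35977/4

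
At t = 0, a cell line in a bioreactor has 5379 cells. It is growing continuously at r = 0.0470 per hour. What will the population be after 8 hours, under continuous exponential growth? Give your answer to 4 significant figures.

P(8) = 5379 · e^(0.047·8) = 5379 · e^(0.376)
= 5379 · 1.45645 ≈ 7834.23

≈ 7,834 cells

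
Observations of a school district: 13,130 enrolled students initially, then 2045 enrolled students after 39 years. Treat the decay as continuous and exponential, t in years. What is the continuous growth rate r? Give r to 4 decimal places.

2045 = 13130 · e^(r·39)
e^(39r) = 2045/13130 = 0.15575
r = ln(0.15575) / 39 = -1.8595 / 39

r ≈ -0.0477 per year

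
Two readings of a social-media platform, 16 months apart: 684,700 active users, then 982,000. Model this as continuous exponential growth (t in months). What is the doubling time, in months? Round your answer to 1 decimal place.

doubling time ≈ 30.8 months

r = ln(982000/684700) / 16 = ln(1.4342) / 16 ≈ 0.022538 per month
doubling time = ln 2 / |r| = 0.69315 / 0.022538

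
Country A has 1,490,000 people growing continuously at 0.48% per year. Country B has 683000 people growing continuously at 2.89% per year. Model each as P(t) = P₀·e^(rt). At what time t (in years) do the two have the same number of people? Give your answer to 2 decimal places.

t ≈ 32.37 years

1490000·e^(0.0048t) = 683000·e^(0.0289t)
1490000/683000 = e^((0.0289 − 0.0048)t) → ln(2.18155) = 0.0241·t
t = 0.78004 / 0.0241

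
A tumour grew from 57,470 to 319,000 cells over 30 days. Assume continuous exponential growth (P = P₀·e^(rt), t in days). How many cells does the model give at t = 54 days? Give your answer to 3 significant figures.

r = ln(319000/57470) / 30 ≈ 0.057131 per day
P(54) = 57470 · e^(0.057131·54) = 57470 · 21.86901 ≈ 1256811.86

≈ 1,260,000 cells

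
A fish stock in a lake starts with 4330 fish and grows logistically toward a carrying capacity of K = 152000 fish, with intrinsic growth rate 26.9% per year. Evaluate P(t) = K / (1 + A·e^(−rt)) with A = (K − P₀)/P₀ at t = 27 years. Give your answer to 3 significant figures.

A = (152000 − 4330)/4330 = 34.10393
P(27) = 152000 / (1 + 34.10393·e^(−0.269·27)) = 152000 / (1 + 34.10393·0.000701)
= 152000 / 1.02391 ≈ 148450.99

≈ 148,000 fish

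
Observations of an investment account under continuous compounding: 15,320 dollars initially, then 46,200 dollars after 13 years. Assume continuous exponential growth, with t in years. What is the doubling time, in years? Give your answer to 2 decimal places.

doubling time ≈ 8.16 years

r = ln(46200/15320) / 13 = ln(3.01567) / 13 ≈ 0.084909 per year
doubling time = ln 2 / |r| = 0.69315 / 0.084909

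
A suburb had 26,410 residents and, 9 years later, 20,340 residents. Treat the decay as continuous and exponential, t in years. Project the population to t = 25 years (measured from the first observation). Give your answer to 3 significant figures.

≈ 12,800 residents

r = ln(20340/26410) / 9 ≈ -0.029017 per year
P(25) = 26410 · e^(-0.029017·25) = 26410 · 0.48412 ≈ 12785.56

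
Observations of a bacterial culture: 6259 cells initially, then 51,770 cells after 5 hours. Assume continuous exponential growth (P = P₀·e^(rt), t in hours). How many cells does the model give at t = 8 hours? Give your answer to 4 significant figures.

r = ln(51770/6259) / 5 ≈ 0.422558 per hour
P(8) = 6259 · e^(0.422558·8) = 6259 · 29.38442 ≈ 183917.09

≈ 183,900 cells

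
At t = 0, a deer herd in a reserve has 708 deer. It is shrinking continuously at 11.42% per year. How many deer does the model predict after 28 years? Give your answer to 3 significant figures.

≈ 28.9 deer

P(28) = 708 · e^(-0.1142·28) = 708 · e^(-3.1976)
= 708 · 0.04086 ≈ 28.93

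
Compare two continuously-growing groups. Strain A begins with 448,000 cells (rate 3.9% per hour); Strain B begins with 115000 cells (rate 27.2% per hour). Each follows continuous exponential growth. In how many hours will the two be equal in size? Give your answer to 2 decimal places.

t ≈ 5.84 hours

448000·e^(0.039t) = 115000·e^(0.272t)
448000/115000 = e^((0.272 − 0.039)t) → ln(3.89565) = 0.233·t
t = 1.35986 / 0.233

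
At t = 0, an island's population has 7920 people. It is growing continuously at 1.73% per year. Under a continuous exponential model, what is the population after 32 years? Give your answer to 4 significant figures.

≈ 13,780 people

P(32) = 7920 · e^(0.0173·32) = 7920 · e^(0.5536)
= 7920 · 1.7395 ≈ 13776.87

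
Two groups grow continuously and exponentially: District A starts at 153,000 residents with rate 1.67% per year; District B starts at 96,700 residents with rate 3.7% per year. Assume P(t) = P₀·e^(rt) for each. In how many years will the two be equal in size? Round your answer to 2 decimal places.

t ≈ 22.60 years

153000·e^(0.0167t) = 96700·e^(0.037t)
153000/96700 = e^((0.037 − 0.0167)t) → ln(1.58221) = 0.0203·t
t = 0.45882 / 0.0203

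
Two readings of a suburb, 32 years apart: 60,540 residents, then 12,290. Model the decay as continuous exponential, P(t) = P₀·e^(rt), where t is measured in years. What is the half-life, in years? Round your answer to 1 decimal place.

half-life ≈ 13.9 years

r = ln(12290/60540) / 32 = ln(0.20301) / 32 ≈ -0.049829 per year
half-life = ln 2 / |r| = 0.69315 / 0.049829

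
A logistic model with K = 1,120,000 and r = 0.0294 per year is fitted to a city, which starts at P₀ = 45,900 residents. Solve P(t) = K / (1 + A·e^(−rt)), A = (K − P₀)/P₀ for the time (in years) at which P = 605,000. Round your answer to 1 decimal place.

A = (1120000 − 45900)/45900 = 23.40087
605000 = 1120000/(1 + 23.40087·e^(−0.0294t)) → 1 + 23.40087·e^(−0.0294t) = 1.85124
e^(−0.0294t) = 0.036376 → t = ln(27.49034)/0.0294 = 3.31383/0.0294

t ≈ 112.7 years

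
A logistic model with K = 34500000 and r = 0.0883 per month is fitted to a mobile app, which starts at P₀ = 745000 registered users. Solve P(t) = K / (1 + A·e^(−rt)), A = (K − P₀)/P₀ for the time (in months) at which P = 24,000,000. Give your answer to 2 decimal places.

t ≈ 52.55 months

A = (34500000 − 745000)/745000 = 45.30872
24000000 = 34500000/(1 + 45.30872·e^(−0.0883t)) → 1 + 45.30872·e^(−0.0883t) = 1.4375
e^(−0.0883t) = 0.009656 → t = ln(103.5628)/0.0883 = 4.64018/0.0883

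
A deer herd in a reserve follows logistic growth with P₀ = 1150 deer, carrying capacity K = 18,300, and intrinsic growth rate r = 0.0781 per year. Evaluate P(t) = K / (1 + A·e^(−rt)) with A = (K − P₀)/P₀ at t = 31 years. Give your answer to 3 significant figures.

A = (18300 − 1150)/1150 = 14.91304
P(31) = 18300 / (1 + 14.91304·e^(−0.0781·31)) = 18300 / (1 + 14.91304·0.088824)
= 18300 / 2.32463 ≈ 7872.21

≈ 7,870 deer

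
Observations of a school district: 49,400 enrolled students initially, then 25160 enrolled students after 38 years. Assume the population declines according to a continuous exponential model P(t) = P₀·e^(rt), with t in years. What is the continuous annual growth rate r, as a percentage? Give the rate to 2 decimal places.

r ≈ -1.78% per year

25160 = 49400 · e^(r·38)
e^(38r) = 25160/49400 = 0.50931
r = ln(0.50931) / 38 = -0.67469 / 38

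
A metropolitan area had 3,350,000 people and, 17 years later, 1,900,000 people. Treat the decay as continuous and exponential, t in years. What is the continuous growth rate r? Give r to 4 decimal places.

r ≈ -0.0334 per year

1900000 = 3350000 · e^(r·17)
e^(17r) = 1900000/3350000 = 0.56716
r = ln(0.56716) / 17 = -0.56711 / 17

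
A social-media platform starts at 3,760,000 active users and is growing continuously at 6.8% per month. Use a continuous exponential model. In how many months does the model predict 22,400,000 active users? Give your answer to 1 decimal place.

t ≈ 26.2 months

22400000 = 3760000 · e^(0.068·t)
t = ln(22400000/3760000) / 0.068 = ln(5.95745) / 0.068 = 1.78464 / 0.068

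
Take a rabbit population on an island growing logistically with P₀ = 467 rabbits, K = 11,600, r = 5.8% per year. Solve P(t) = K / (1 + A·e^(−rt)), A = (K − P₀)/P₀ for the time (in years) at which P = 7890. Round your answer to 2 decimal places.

t ≈ 67.69 years

A = (11600 − 467)/467 = 23.8394
7890 = 11600/(1 + 23.8394·e^(−0.058t)) → 1 + 23.8394·e^(−0.058t) = 1.47022
e^(−0.058t) = 0.019724 → t = ln(50.69889)/0.058 = 3.9259/0.058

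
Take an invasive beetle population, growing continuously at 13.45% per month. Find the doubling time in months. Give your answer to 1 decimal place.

doubling time = ln(2) / |r| = 0.69315 / 0.1345

doubling time ≈ 5.2 months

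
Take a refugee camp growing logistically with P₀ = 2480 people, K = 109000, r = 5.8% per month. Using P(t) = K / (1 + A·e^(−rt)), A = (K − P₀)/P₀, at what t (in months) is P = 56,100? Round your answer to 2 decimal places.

t ≈ 65.84 months

A = (109000 − 2480)/2480 = 42.95161
56100 = 109000/(1 + 42.95161·e^(−0.058t)) → 1 + 42.95161·e^(−0.058t) = 1.94296
e^(−0.058t) = 0.021954 → t = ln(45.54982)/0.058 = 3.81881/0.058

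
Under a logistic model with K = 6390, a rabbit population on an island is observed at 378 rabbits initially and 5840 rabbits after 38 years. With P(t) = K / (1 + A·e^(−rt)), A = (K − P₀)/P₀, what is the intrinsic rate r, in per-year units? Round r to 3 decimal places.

r ≈ 0.135 per year

A = (6390 − 378)/378 = 15.90476
5840 = 6390/(1 + 15.90476·e^(−r·38)) → e^(−38r) = (1.09418 − 1)/15.90476 = 0.005921
r = −ln(0.005921)/38 = 5.12919/38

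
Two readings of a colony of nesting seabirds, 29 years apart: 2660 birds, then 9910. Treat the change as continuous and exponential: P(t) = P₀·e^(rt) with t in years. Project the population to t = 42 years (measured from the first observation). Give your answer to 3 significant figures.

r = ln(9910/2660) / 29 ≈ 0.045352 per year
P(42) = 2660 · e^(0.045352·42) = 2660 · 6.71806 ≈ 17870.03

≈ 17,900 birds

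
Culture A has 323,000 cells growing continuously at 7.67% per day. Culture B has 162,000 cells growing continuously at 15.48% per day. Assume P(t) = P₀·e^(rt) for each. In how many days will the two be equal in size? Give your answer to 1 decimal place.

t ≈ 8.8 days

323000·e^(0.0767t) = 162000·e^(0.1548t)
323000/162000 = e^((0.1548 − 0.0767)t) → ln(1.99383) = 0.0781·t
t = 0.69006 / 0.0781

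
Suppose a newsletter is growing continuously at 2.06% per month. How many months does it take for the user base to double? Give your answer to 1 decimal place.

doubling time ≈ 33.6 months

doubling time = ln(2) / |r| = 0.69315 / 0.0206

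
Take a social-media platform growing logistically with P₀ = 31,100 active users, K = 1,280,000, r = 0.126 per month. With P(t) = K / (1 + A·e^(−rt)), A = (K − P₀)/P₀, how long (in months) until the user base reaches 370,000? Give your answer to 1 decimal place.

A = (1280000 − 31100)/31100 = 40.15756
370000 = 1280000/(1 + 40.15756·e^(−0.126t)) → 1 + 40.15756·e^(−0.126t) = 3.45946
e^(−0.126t) = 0.061245 → t = ln(16.3278)/0.126 = 2.79287/0.126

t ≈ 22.2 months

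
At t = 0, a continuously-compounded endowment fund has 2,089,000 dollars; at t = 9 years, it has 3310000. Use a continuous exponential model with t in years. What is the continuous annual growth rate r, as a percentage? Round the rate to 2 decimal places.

3310000 = 2089000 · e^(r·9)
e^(9r) = 3310000/2089000 = 1.58449
r = ln(1.58449) / 9 = 0.46026 / 9

r ≈ 5.11% per year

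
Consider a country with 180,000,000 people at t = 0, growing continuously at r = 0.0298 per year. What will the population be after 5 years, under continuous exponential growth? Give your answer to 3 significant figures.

P(5) = 180000000 · e^(0.0298·5) = 180000000 · e^(0.149)
= 180000000 · 1.16067 ≈ 208921138.06

≈ 209,000,000 people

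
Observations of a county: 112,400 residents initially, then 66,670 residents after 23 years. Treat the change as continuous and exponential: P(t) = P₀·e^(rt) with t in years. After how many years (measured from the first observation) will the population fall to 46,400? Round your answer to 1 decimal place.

t ≈ 39.0 years

r = ln(66670/112400) / 23 ≈ -0.022709 per year
t = ln(46400/112400) / r = -0.88476 / -0.022709 ≈ 38.961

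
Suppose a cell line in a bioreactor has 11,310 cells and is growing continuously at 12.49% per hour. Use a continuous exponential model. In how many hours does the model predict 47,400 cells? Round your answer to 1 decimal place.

t ≈ 11.5 hours

47400 = 11310 · e^(0.1249·t)
t = ln(47400/11310) / 0.1249 = ln(4.19098) / 0.1249 = 1.43293 / 0.1249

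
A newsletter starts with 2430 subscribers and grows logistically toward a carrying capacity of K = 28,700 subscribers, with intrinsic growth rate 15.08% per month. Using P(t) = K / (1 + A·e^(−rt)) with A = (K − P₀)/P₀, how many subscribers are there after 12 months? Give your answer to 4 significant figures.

A = (28700 − 2430)/2430 = 10.8107
P(12) = 28700 / (1 + 10.8107·e^(−0.1508·12)) = 28700 / (1 + 10.8107·0.16372)
= 28700 / 2.76992 ≈ 10361.3

≈ 10,360 subscribers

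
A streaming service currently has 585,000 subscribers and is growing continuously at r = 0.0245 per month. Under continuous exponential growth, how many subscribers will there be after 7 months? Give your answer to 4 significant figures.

P(7) = 585000 · e^(0.0245·7) = 585000 · e^(0.1715)
= 585000 · 1.18708 ≈ 694444.22

≈ 694,400 subscribers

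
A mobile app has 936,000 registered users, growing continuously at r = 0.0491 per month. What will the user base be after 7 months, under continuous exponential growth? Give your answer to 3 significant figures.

≈ 1,320,000 registered users

P(7) = 936000 · e^(0.0491·7) = 936000 · e^(0.3437)
= 936000 · 1.41016 ≈ 1319905.57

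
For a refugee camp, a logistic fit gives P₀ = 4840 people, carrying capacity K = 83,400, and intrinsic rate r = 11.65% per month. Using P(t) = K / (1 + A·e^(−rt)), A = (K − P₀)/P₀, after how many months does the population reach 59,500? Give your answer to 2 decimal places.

t ≈ 31.75 months

A = (83400 − 4840)/4840 = 16.2314
59500 = 83400/(1 + 16.2314·e^(−0.1165t)) → 1 + 16.2314·e^(−0.1165t) = 1.40168
e^(−0.1165t) = 0.024747 → t = ln(40.40873)/0.1165 = 3.69905/0.1165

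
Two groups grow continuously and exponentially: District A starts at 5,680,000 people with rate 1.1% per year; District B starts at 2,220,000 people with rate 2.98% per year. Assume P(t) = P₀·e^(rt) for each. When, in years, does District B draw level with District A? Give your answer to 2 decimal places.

5680000·e^(0.011t) = 2220000·e^(0.0298t)
5680000/2220000 = e^((0.0298 − 0.011)t) → ln(2.55856) = 0.0188·t
t = 0.93944 / 0.0188

t ≈ 49.97 years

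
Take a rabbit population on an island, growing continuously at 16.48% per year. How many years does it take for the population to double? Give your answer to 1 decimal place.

doubling time ≈ 4.2 years

doubling time = ln(2) / |r| = 0.69315 / 0.1648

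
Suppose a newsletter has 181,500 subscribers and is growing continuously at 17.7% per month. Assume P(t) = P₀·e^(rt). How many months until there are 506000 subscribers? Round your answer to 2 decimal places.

506000 = 181500 · e^(0.177·t)
t = ln(506000/181500) / 0.177 = ln(2.78788) / 0.177 = 1.02528 / 0.177

t ≈ 5.79 months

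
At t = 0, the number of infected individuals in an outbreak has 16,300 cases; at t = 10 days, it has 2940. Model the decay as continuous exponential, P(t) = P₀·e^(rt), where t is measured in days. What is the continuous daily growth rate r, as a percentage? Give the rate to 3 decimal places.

r ≈ -17.128% per day

2940 = 16300 · e^(r·10)
e^(10r) = 2940/16300 = 0.18037
r = ln(0.18037) / 10 = -1.71276 / 10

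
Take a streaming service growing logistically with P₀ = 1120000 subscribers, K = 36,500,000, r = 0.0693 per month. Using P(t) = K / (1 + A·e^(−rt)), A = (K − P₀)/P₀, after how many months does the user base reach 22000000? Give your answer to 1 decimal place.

A = (36500000 − 1120000)/1120000 = 31.58929
22000000 = 36500000/(1 + 31.58929·e^(−0.0693t)) → 1 + 31.58929·e^(−0.0693t) = 1.65909
e^(−0.0693t) = 0.020864 → t = ln(47.92857)/0.0693 = 3.86971/0.0693

t ≈ 55.8 months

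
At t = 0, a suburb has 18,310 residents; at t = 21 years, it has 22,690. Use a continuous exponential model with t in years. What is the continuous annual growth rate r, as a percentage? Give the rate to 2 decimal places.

r ≈ 1.02% per year

22690 = 18310 · e^(r·21)
e^(21r) = 22690/18310 = 1.23921
r = ln(1.23921) / 21 = 0.21448 / 21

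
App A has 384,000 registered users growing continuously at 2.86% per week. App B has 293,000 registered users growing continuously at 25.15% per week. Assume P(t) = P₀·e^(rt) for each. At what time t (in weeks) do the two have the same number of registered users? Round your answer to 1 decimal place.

t ≈ 1.2 weeks

384000·e^(0.0286t) = 293000·e^(0.2515t)
384000/293000 = e^((0.2515 − 0.0286)t) → ln(1.31058) = 0.2229·t
t = 0.27047 / 0.2229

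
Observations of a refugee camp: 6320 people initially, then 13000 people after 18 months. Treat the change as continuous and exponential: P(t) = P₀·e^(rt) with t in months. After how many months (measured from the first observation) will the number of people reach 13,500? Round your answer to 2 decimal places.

t ≈ 18.94 months

r = ln(13000/6320) / 18 ≈ 0.040068 per month
t = ln(13500/6320) / r = 0.75897 / 0.040068 ≈ 18.942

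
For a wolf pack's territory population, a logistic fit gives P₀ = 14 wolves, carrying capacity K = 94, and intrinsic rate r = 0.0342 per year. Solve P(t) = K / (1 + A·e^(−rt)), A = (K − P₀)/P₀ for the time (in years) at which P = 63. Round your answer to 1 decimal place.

t ≈ 71.7 years

A = (94 − 14)/14 = 5.71429
63 = 94/(1 + 5.71429·e^(−0.0342t)) → 1 + 5.71429·e^(−0.0342t) = 1.49206
e^(−0.0342t) = 0.086111 → t = ln(11.6129)/0.0342 = 2.45212/0.0342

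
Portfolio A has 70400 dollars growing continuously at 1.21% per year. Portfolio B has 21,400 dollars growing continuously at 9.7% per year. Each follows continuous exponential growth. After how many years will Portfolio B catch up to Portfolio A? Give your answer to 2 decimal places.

70400·e^(0.0121t) = 21400·e^(0.097t)
70400/21400 = e^((0.097 − 0.0121)t) → ln(3.28972) = 0.0849·t
t = 1.1908 / 0.0849

t ≈ 14.03 years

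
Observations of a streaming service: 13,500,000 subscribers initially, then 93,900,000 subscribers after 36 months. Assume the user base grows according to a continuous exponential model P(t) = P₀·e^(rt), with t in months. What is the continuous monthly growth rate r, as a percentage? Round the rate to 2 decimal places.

93900000 = 13500000 · e^(r·36)
e^(36r) = 93900000/13500000 = 6.95556
r = ln(6.95556) / 36 = 1.93954 / 36

r ≈ 5.39% per month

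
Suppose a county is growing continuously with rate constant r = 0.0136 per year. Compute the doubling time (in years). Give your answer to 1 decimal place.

doubling time = ln(2) / |r| = 0.69315 / 0.0136

doubling time ≈ 51.0 years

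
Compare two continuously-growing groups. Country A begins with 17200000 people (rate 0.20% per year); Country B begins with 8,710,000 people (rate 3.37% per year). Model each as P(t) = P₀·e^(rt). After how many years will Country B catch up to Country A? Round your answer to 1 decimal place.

17200000·e^(0.002t) = 8710000·e^(0.0337t)
17200000/8710000 = e^((0.0337 − 0.002)t) → ln(1.97474) = 0.0317·t
t = 0.68044 / 0.0317

t ≈ 21.5 years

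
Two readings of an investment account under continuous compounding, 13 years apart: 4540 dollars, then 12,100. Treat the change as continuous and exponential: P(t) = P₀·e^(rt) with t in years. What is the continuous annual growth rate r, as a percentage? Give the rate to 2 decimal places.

r ≈ 7.54% per year

12100 = 4540 · e^(r·13)
e^(13r) = 12100/4540 = 2.6652
r = ln(2.6652) / 13 = 0.98028 / 13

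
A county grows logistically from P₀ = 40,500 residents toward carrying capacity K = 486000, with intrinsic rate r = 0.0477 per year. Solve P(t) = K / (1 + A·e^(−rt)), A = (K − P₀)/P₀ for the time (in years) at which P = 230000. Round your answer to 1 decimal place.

A = (486000 − 40500)/40500 = 11
230000 = 486000/(1 + 11·e^(−0.0477t)) → 1 + 11·e^(−0.0477t) = 2.11304
e^(−0.0477t) = 0.101186 → t = ln(9.88281)/0.0477 = 2.2908/0.0477

t ≈ 48.0 years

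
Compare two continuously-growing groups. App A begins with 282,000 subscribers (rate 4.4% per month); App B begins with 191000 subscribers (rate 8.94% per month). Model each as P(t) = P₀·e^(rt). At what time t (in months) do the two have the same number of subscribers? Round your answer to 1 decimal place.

t ≈ 8.6 months

282000·e^(0.044t) = 191000·e^(0.0894t)
282000/191000 = e^((0.0894 − 0.044)t) → ln(1.47644) = 0.0454·t
t = 0.38963 / 0.0454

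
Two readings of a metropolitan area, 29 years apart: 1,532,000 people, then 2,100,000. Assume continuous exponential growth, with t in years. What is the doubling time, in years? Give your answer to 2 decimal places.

r = ln(2100000/1532000) / 29 = ln(1.37076) / 29 ≈ 0.010875 per year
doubling time = ln 2 / |r| = 0.69315 / 0.010875

doubling time ≈ 63.74 years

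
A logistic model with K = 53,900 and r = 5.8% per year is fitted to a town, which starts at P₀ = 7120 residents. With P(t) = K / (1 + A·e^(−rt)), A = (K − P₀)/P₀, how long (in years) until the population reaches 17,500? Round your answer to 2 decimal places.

A = (53900 − 7120)/7120 = 6.57022
17500 = 53900/(1 + 6.57022·e^(−0.058t)) → 1 + 6.57022·e^(−0.058t) = 3.08
e^(−0.058t) = 0.31658 → t = ln(3.15876)/0.058 = 1.15018/0.058

t ≈ 19.83 years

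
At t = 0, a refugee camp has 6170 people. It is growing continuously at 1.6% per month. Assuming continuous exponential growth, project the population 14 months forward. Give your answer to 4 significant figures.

P(14) = 6170 · e^(0.016·14) = 6170 · e^(0.224)
= 6170 · 1.25107 ≈ 7719.11

≈ 7,719 people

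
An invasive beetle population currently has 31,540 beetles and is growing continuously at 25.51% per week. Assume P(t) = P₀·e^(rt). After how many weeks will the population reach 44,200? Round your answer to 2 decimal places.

t ≈ 1.32 weeks

44200 = 31540 · e^(0.2551·t)
t = ln(44200/31540) / 0.2551 = ln(1.4014) / 0.2551 = 0.33747 / 0.2551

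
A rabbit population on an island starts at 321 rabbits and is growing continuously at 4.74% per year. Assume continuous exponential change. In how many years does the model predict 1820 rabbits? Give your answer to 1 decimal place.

t ≈ 36.6 years

1820 = 321 · e^(0.0474·t)
t = ln(1820/321) / 0.0474 = ln(5.66978) / 0.0474 = 1.73515 / 0.0474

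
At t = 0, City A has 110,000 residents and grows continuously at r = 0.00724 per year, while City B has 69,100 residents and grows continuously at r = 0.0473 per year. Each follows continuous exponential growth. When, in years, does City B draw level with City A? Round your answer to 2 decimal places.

t ≈ 11.61 years

110000·e^(0.00724t) = 69100·e^(0.0473t)
110000/69100 = e^((0.0473 − 0.00724)t) → ln(1.5919) = 0.04006·t
t = 0.46493 / 0.04006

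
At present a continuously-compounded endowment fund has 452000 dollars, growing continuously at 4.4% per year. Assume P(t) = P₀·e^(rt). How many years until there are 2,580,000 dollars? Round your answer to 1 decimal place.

2580000 = 452000 · e^(0.044·t)
t = ln(2580000/452000) / 0.044 = ln(5.70796) / 0.044 = 1.74186 / 0.044

t ≈ 39.6 years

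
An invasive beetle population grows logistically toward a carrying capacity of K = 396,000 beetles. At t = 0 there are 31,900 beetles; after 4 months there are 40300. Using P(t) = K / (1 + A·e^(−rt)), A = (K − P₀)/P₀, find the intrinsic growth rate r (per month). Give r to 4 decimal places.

r ≈ 0.0643 per month

A = (396000 − 31900)/31900 = 11.41379
40300 = 396000/(1 + 11.41379·e^(−r·4)) → e^(−4r) = (9.8263 − 1)/11.41379 = 0.773301
r = −ln(0.773301)/4 = 0.25709/4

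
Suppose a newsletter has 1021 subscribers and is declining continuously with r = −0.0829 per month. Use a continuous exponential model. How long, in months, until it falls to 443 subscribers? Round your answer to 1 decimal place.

443 = 1021 · e^(-0.0829·t)
t = ln(443/1021) / -0.0829 = ln(0.43389) / -0.0829 = -0.83497 / -0.0829

t ≈ 10.1 months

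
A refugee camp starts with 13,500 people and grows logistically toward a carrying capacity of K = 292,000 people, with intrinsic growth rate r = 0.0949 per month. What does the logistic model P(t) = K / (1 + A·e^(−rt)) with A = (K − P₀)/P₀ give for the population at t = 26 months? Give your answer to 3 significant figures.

≈ 106,000 people

A = (292000 − 13500)/13500 = 20.62963
P(26) = 292000 / (1 + 20.62963·e^(−0.0949·26)) = 292000 / (1 + 20.62963·0.084805)
= 292000 / 2.7495 ≈ 106201.24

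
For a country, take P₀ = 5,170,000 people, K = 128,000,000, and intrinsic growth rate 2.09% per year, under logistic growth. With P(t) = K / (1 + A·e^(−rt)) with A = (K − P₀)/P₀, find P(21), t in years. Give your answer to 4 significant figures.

A = (128000000 − 5170000)/5170000 = 23.75822
P(21) = 128000000 / (1 + 23.75822·e^(−0.0209·21)) = 128000000 / (1 + 23.75822·0.644745)
= 128000000 / 16.318 ≈ 7844098.62

≈ 7,844,000 people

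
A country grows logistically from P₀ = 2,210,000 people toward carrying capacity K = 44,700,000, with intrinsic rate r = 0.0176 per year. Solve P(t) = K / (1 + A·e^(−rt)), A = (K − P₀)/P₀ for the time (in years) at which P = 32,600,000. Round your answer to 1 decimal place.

A = (44700000 − 2210000)/2210000 = 19.22624
32600000 = 44700000/(1 + 19.22624·e^(−0.0176t)) → 1 + 19.22624·e^(−0.0176t) = 1.37117
e^(−0.0176t) = 0.019305 → t = ln(51.79963)/0.0176 = 3.94738/0.0176

t ≈ 224.3 years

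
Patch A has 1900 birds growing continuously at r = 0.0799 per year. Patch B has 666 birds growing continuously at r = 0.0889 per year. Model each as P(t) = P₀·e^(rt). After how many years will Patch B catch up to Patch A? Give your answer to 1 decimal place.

1900·e^(0.0799t) = 666·e^(0.0889t)
1900/666 = e^((0.0889 − 0.0799)t) → ln(2.85285) = 0.009·t
t = 1.04832 / 0.009

t ≈ 116.5 years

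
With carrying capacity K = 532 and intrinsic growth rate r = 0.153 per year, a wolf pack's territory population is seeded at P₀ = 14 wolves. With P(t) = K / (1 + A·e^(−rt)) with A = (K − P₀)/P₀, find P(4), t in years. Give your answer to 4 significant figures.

A = (532 − 14)/14 = 37
P(4) = 532 / (1 + 37·e^(−0.153·4)) = 532 / (1 + 37·0.542265)
= 532 / 21.06381 ≈ 25.26

≈ 25.26 wolves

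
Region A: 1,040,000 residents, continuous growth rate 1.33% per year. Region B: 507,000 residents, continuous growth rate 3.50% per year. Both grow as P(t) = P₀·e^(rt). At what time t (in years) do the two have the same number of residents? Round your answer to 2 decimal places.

t ≈ 33.11 years

1040000·e^(0.0133t) = 507000·e^(0.035t)
1040000/507000 = e^((0.035 − 0.0133)t) → ln(2.05128) = 0.0217·t
t = 0.71846 / 0.0217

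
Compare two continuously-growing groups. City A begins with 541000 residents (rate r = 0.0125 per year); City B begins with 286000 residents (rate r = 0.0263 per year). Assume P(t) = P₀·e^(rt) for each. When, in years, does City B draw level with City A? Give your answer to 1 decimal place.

t ≈ 46.2 years

541000·e^(0.0125t) = 286000·e^(0.0263t)
541000/286000 = e^((0.0263 − 0.0125)t) → ln(1.89161) = 0.0138·t
t = 0.63743 / 0.0138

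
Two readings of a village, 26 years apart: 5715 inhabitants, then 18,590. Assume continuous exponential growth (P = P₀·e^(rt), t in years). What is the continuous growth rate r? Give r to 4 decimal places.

18590 = 5715 · e^(r·26)
e^(26r) = 18590/5715 = 3.25284
r = ln(3.25284) / 26 = 1.17953 / 26

r ≈ 0.0454 per year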